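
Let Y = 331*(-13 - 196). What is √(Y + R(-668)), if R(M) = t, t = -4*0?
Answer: I*√69179 ≈ 263.02*I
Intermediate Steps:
Y = -69179 (Y = 331*(-209) = -69179)
t = 0
R(M) = 0
√(Y + R(-668)) = √(-69179 + 0) = √(-69179) = I*√69179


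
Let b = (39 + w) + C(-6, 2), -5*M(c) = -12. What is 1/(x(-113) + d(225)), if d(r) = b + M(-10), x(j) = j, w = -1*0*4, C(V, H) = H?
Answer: -5/348 ≈ -0.014368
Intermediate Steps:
w = 0 (w = 0*4 = 0)
M(c) = 12/5 (M(c) = -1/5*(-12) = 12/5)
b = 41 (b = (39 + 0) + 2 = 39 + 2 = 41)
d(r) = 217/5 (d(r) = 41 + 12/5 = 217/5)
1/(x(-113) + d(225)) = 1/(-113 + 217/5) = 1/(-348/5) = -5/348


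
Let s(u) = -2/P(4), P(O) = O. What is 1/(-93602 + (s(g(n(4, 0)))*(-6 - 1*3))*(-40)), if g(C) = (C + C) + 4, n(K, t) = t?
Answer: -1/93782 ≈ -1.0663e-5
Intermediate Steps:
g(C) = 4 + 2*C (g(C) = 2*C + 4 = 4 + 2*C)
s(u) = -½ (s(u) = -2/4 = -2*¼ = -½)
1/(-93602 + (s(g(n(4, 0)))*(-6 - 1*3))*(-40)) = 1/(-93602 - (-6 - 1*3)/2*(-40)) = 1/(-93602 - (-6 - 3)/2*(-40)) = 1/(-93602 - ½*(-9)*(-40)) = 1/(-93602 + (9/2)*(-40)) = 1/(-93602 - 180) = 1/(-93782) = -1/93782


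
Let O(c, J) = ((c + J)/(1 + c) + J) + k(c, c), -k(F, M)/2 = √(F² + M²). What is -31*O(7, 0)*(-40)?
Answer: 1085 - 17360*√2 ≈ -23466.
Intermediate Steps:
k(F, M) = -2*√(F² + M²)
O(c, J) = J + (J + c)/(1 + c) - 2*√2*√(c²) (O(c, J) = ((c + J)/(1 + c) + J) - 2*√(c² + c²) = ((J + c)/(1 + c) + J) - 2*√2*√(c²) = (J + (J + c)/(1 + c)) - 2*√2*√(c²) = J + (J + c)/(1 + c) - 2*√2*√(c²))
-31*O(7, 0)*(-40) = -31*(7 + 2*0 + 0*7 - 2*√2*√(7²) - 2*7*√2*√(7²))/(1 + 7)*(-40) = -31*(7 + 0 + 0 - 2*√2*√49 - 2*7*√2*√49)/8*(-40) = -31*(7 + 0 + 0 - 2*√2*7 - 2*7*√2*7)/8*(-40) = -31*(7 + 0 + 0 - 14*√2 - 98*√2)/8*(-40) = -31*(7 - 112*√2)/8*(-40) = -31*(7/8 - 14*√2)*(-40) = (-217/8 + 434*√2)*(-40) = 1085 - 17360*√2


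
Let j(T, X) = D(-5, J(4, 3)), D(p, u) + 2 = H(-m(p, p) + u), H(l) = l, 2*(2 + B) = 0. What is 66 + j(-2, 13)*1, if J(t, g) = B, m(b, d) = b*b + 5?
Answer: 32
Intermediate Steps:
m(b, d) = 5 + b² (m(b, d) = b² + 5 = 5 + b²)
B = -2 (B = -2 + (½)*0 = -2 + 0 = -2)
J(t, g) = -2
D(p, u) = -7 + u - p² (D(p, u) = -2 + (-(5 + p²) + u) = -2 + ((-5 - p²) + u) = -2 + (-5 + u - p²) = -7 + u - p²)
j(T, X) = -34 (j(T, X) = -7 - 2 - 1*(-5)² = -7 - 2 - 1*25 = -7 - 2 - 25 = -34)
66 + j(-2, 13)*1 = 66 - 34*1 = 66 - 34 = 32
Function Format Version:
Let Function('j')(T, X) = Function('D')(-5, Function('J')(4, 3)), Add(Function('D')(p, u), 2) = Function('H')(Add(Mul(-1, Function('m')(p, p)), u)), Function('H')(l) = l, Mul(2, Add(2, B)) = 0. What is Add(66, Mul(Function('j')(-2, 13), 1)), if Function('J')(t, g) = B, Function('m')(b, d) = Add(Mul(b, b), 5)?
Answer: 32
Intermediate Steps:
Function('m')(b, d) = Add(5, Pow(b, 2)) (Function('m')(b, d) = Add(Pow(b, 2), 5) = Add(5, Pow(b, 2)))
B = -2 (B = Add(-2, Mul(Rational(1, 2), 0)) = Add(-2, 0) = -2)
Function('J')(t, g) = -2
Function('D')(p, u) = Add(-7, u, Mul(-1, Pow(p, 2))) (Function('D')(p, u) = Add(-2, Add(Mul(-1, Add(5, Pow(p, 2))), u)) = Add(-2, Add(Add(-5, Mul(-1, Pow(p, 2))), u)) = Add(-2, Add(-5, u, Mul(-1, Pow(p, 2)))) = Add(-7, u, Mul(-1, Pow(p, 2))))
Function('j')(T, X) = -34 (Function('j')(T, X) = Add(-7, -2, Mul(-1, Pow(-5, 2))) = Add(-7, -2, Mul(-1, 25)) = Add(-7, -2, -25) = -34)
Add(66, Mul(Function('j')(-2, 13), 1)) = Add(66, Mul(-34, 1)) = Add(66, -34) = 32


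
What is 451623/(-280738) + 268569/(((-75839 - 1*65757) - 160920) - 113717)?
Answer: -263377920081/116852419954 ≈ -2.2539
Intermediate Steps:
451623/(-280738) + 268569/(((-75839 - 1*65757) - 160920) - 113717) = 451623*(-1/280738) + 268569/(((-75839 - 65757) - 160920) - 113717) = -451623/280738 + 268569/((-141596 - 160920) - 113717) = -451623/280738 + 268569/(-302516 - 113717) = -451623/280738 + 268569/(-416233) = -451623/280738 + 268569*(-1/416233) = -451623/280738 - 268569/416233 = -263377920081/116852419954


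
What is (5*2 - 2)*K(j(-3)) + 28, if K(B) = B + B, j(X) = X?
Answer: -20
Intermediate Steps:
K(B) = 2*B
(5*2 - 2)*K(j(-3)) + 28 = (5*2 - 2)*(2*(-3)) + 28 = (10 - 2)*(-6) + 28 = 8*(-6) + 28 = -48 + 28 = -20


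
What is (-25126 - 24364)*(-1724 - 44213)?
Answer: 2273422130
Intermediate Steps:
(-25126 - 24364)*(-1724 - 44213) = -49490*(-45937) = 2273422130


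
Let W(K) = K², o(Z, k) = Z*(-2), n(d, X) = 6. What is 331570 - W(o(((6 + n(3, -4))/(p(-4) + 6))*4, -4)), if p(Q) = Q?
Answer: 329266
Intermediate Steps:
o(Z, k) = -2*Z
331570 - W(o(((6 + n(3, -4))/(p(-4) + 6))*4, -4)) = 331570 - (-2*(6 + 6)/(-4 + 6)*4)² = 331570 - (-2*12/2*4)² = 331570 - (-2*12*(½)*4)² = 331570 - (-12*4)² = 331570 - (-2*24)² = 331570 - 1*(-48)² = 331570 - 1*2304 = 331570 - 2304 = 329266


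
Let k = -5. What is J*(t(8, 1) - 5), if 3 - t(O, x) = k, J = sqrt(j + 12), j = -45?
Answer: 3*I*sqrt(33) ≈ 17.234*I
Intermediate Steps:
J = I*sqrt(33) (J = sqrt(-45 + 12) = sqrt(-33) = I*sqrt(33) ≈ 5.7446*I)
t(O, x) = 8 (t(O, x) = 3 - 1*(-5) = 3 + 5 = 8)
J*(t(8, 1) - 5) = (I*sqrt(33))*(8 - 5) = (I*sqrt(33))*3 = 3*I*sqrt(33)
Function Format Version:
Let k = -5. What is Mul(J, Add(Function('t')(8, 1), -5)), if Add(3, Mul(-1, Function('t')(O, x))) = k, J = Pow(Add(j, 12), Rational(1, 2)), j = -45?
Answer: Mul(3, I, Pow(33, Rational(1, 2))) ≈ Mul(17.234, I)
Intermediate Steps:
J = Mul(I, Pow(33, Rational(1, 2))) (J = Pow(Add(-45, 12), Rational(1, 2)) = Pow(-33, Rational(1, 2)) = Mul(I, Pow(33, Rational(1, 2))) ≈ Mul(5.7446, I))
Function('t')(O, x) = 8 (Function('t')(O, x) = Add(3, Mul(-1, -5)) = Add(3, 5) = 8)
Mul(J, Add(Function('t')(8, 1), -5)) = Mul(Mul(I, Pow(33, Rational(1, 2))), Add(8, -5)) = Mul(Mul(I, Pow(33, Rational(1, 2))), 3) = Mul(3, I, Pow(33, Rational(1, 2)))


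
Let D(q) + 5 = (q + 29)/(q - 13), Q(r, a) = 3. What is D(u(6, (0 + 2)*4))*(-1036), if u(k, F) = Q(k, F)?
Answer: 42476/5 ≈ 8495.2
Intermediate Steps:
u(k, F) = 3
D(q) = -5 + (29 + q)/(-13 + q) (D(q) = -5 + (q + 29)/(q - 13) = -5 + (29 + q)/(-13 + q))
D(u(6, (0 + 2)*4))*(-1036) = (2*(47 - 2*3)/(-13 + 3))*(-1036) = (2*(47 - 6)/(-10))*(-1036) = (2*(-⅒)*41)*(-1036) = -41/5*(-1036) = 42476/5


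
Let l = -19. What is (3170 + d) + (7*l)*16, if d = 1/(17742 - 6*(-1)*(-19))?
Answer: 18368377/17628 ≈ 1042.0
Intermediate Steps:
d = 1/17628 (d = 1/(17742 + 6*(-19)) = 1/(17742 - 114) = 1/17628 ≈ 5.6728e-5)
(3170 + d) + (7*l)*16 = (3170 + 1/17628) + (7*(-19))*16 = 55880761/17628 - 133*16 = 55880761/17628 - 2128 = 18368377/17628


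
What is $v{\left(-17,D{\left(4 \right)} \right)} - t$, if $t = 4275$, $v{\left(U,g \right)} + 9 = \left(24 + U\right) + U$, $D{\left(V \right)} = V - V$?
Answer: $-4294$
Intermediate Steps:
$D{\left(V \right)} = 0$
$v{\left(U,g \right)} = 15 + 2 U$ ($v{\left(U,g \right)} = -9 + \left(\left(24 + U\right) + U\right) = -9 + \left(24 + 2 U\right) = 15 + 2 U$)
$v{\left(-17,D{\left(4 \right)} \right)} - t = \left(15 + 2 \left(-17\right)\right) - 4275 = \left(15 - 34\right) - 4275 = -19 - 4275 = -4294$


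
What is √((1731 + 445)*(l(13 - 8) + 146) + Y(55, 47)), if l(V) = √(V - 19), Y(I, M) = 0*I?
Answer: 8*√(4964 + 34*I*√14) ≈ 563.69 + 7.2219*I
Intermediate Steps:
Y(I, M) = 0
l(V) = √(-19 + V)
√((1731 + 445)*(l(13 - 8) + 146) + Y(55, 47)) = √((1731 + 445)*(√(-19 + (13 - 8)) + 146) + 0) = √(2176*(√(-19 + 5) + 146) + 0) = √(2176*(√(-14) + 146) + 0) = √(2176*(I*√14 + 146) + 0) = √(2176*(146 + I*√14) + 0) = √((317696 + 2176*I*√14) + 0) = √(317696 + 2176*I*√14)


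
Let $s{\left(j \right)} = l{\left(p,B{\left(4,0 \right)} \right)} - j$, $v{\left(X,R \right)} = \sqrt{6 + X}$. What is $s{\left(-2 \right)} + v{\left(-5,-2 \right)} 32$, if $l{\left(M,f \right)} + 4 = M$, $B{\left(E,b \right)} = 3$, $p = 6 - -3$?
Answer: $39$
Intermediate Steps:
$p = 9$ ($p = 6 + 3 = 9$)
$l{\left(M,f \right)} = -4 + M$
$s{\left(j \right)} = 5 - j$ ($s{\left(j \right)} = \left(-4 + 9\right) - j = 5 - j$)
$s{\left(-2 \right)} + v{\left(-5,-2 \right)} 32 = \left(5 - -2\right) + \sqrt{6 - 5} \cdot 32 = \left(5 + 2\right) + \sqrt{1} \cdot 32 = 7 + 1 \cdot 32 = 7 + 32 = 39$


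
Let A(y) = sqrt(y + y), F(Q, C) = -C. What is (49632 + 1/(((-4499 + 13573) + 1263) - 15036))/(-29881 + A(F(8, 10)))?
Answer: -6968869738727/4195615776519 - 466441534*I*sqrt(5)/4195615776519 ≈ -1.661 - 0.00024859*I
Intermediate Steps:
A(y) = sqrt(2)*sqrt(y) (A(y) = sqrt(2*y) = sqrt(2)*sqrt(y))
(49632 + 1/(((-4499 + 13573) + 1263) - 15036))/(-29881 + A(F(8, 10))) = (49632 + 1/(((-4499 + 13573) + 1263) - 15036))/(-29881 + sqrt(2)*sqrt(-1*10)) = (49632 + 1/((9074 + 1263) - 15036))/(-29881 + sqrt(2)*sqrt(-10)) = (49632 + 1/(10337 - 15036))/(-29881 + sqrt(2)*(I*sqrt(10))) = (49632 + 1/(-4699))/(-29881 + 2*I*sqrt(5)) = (49632 - 1/4699)/(-29881 + 2*I*sqrt(5)) = 233220767/(4699*(-29881 + 2*I*sqrt(5)))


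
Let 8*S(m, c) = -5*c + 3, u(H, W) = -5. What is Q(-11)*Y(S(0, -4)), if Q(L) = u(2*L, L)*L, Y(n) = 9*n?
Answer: 11385/8 ≈ 1423.1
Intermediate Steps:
S(m, c) = 3/8 - 5*c/8 (S(m, c) = (-5*c + 3)/8 = (3 - 5*c)/8 = 3/8 - 5*c/8)
Q(L) = -5*L
Q(-11)*Y(S(0, -4)) = (-5*(-11))*(9*(3/8 - 5/8*(-4))) = 55*(9*(3/8 + 5/2)) = 55*(9*(23/8)) = 55*(207/8) = 11385/8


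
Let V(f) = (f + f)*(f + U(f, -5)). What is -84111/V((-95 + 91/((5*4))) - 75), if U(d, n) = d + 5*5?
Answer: -121900/146699 ≈ -0.83095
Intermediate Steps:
U(d, n) = 25 + d (U(d, n) = d + 25 = 25 + d)
V(f) = 2*f*(25 + 2*f) (V(f) = (f + f)*(f + (25 + f)) = (2*f)*(25 + 2*f) = 2*f*(25 + 2*f))
-84111/V((-95 + 91/((5*4))) - 75) = -84111*1/(2*(25 + 2*((-95 + 91/((5*4))) - 75))*((-95 + 91/((5*4))) - 75)) = -84111*1/(2*(25 + 2*((-95 + 91/20) - 75))*((-95 + 91/20) - 75)) = -84111*1/(2*(25 + 2*(-1809/20 - 75))*(-1809/20 - 75)) = -84111*(-10/(3309*(25 + 2*(-3309/20)))) = -84111*(-10/(3309*(25 - 3309/10))) = -84111/(2*(-3309/20)*(-3059/10)) = -84111/10122231/100 = -84111*100/10122231 = -121900/146699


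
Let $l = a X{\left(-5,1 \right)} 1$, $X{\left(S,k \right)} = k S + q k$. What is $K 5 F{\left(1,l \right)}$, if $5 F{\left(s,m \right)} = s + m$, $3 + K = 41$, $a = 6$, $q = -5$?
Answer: $-2242$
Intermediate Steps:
$X{\left(S,k \right)} = - 5 k + S k$ ($X{\left(S,k \right)} = k S - 5 k = S k - 5 k = - 5 k + S k$)
$K = 38$ ($K = -3 + 41 = 38$)
$l = -60$ ($l = 6 \cdot 1 \left(-5 - 5\right) 1 = 6 \cdot 1 \left(-10\right) 1 = 6 \left(-10\right) 1 = \left(-60\right) 1 = -60$)
$F{\left(s,m \right)} = \frac{m}{5} + \frac{s}{5}$ ($F{\left(s,m \right)} = \frac{s + m}{5} = \frac{m + s}{5} = \frac{m}{5} + \frac{s}{5}$)
$K 5 F{\left(1,l \right)} = 38 \cdot 5 \left(\frac{1}{5} \left(-60\right) + \frac{1}{5} \cdot 1\right) = 190 \left(-12 + \frac{1}{5}\right) = 190 \left(- \frac{59}{5}\right) = -2242$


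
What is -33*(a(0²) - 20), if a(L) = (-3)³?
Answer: 1551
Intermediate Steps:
a(L) = -27
-33*(a(0²) - 20) = -33*(-27 - 20) = -33*(-47) = 1551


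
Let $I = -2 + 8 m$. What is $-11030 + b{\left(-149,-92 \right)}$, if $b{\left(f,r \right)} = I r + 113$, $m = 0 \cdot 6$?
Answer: $-10733$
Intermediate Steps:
$m = 0$
$I = -2$ ($I = -2 + 8 \cdot 0 = -2 + 0 = -2$)
$b{\left(f,r \right)} = 113 - 2 r$ ($b{\left(f,r \right)} = - 2 r + 113 = 113 - 2 r$)
$-11030 + b{\left(-149,-92 \right)} = -11030 + \left(113 - -184\right) = -11030 + \left(113 + 184\right) = -11030 + 297 = -10733$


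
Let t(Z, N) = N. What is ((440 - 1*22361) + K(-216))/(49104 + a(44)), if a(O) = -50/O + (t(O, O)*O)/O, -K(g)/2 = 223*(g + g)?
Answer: 3756522/1081231 ≈ 3.4743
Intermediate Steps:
K(g) = -892*g (K(g) = -446*(g + g) = -446*2*g = -892*g)
a(O) = O - 50/O (a(O) = -50/O + (O*O)/O = -50/O + O²/O = -50/O + O = O - 50/O)
((440 - 1*22361) + K(-216))/(49104 + a(44)) = ((440 - 1*22361) - 892*(-216))/(49104 + (44 - 50/44)) = ((440 - 22361) + 192672)/(49104 + (44 - 50*1/44)) = (-21921 + 192672)/(49104 + (44 - 25/22)) = 170751/(49104 + 943/22) = 170751/(1081231/22) = 170751*(22/1081231) = 3756522/1081231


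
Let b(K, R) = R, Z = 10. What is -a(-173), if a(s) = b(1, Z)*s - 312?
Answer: 2042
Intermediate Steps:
a(s) = -312 + 10*s (a(s) = 10*s - 312 = -312 + 10*s)
-a(-173) = -(-312 + 10*(-173)) = -(-312 - 1730) = -1*(-2042) = 2042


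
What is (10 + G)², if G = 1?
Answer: 121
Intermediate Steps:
(10 + G)² = (10 + 1)² = 11² = 121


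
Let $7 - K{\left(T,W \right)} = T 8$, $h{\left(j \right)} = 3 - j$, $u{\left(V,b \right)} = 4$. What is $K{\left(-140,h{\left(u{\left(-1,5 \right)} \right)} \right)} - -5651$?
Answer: $6778$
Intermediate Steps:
$K{\left(T,W \right)} = 7 - 8 T$ ($K{\left(T,W \right)} = 7 - T 8 = 7 - 8 T$)
$K{\left(-140,h{\left(u{\left(-1,5 \right)} \right)} \right)} - -5651 = \left(7 - -1120\right) - -5651 = \left(7 + 1120\right) + 5651 = 1127 + 5651 = 6778$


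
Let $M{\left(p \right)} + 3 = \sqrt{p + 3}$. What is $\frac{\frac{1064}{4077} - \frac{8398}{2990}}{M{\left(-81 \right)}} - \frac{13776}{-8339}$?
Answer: $\frac{197270475149}{113383673505} + \frac{1194511 i \sqrt{78}}{40790385} \approx 1.7398 + 0.25863 i$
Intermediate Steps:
$M{\left(p \right)} = -3 + \sqrt{3 + p}$ ($M{\left(p \right)} = -3 + \sqrt{p + 3} = -3 + \sqrt{3 + p}$)
$\frac{\frac{1064}{4077} - \frac{8398}{2990}}{M{\left(-81 \right)}} - \frac{13776}{-8339} = \frac{\frac{1064}{4077} - \frac{8398}{2990}}{-3 + \sqrt{3 - 81}} - \frac{13776}{-8339} = \frac{1064 \cdot \frac{1}{4077} - \frac{323}{115}}{-3 + \sqrt{-78}} - - \frac{13776}{8339} = \frac{\frac{1064}{4077} - \frac{323}{115}}{-3 + i \sqrt{78}} + \frac{13776}{8339} = - \frac{1194511}{468855 \left(-3 + i \sqrt{78}\right)} + \frac{13776}{8339} = \frac{13776}{8339} - \frac{1194511}{468855 \left(-3 + i \sqrt{78}\right)}$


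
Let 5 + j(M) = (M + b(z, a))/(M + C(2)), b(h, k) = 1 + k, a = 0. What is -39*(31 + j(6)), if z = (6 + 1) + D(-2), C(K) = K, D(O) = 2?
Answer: -8385/8 ≈ -1048.1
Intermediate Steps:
z = 9 (z = (6 + 1) + 2 = 7 + 2 = 9)
j(M) = -5 + (1 + M)/(2 + M) (j(M) = -5 + (M + (1 + 0))/(M + 2) = -5 + (M + 1)/(2 + M) = -5 + (1 + M)/(2 + M))
-39*(31 + j(6)) = -39*(31 + (-9 - 4*6)/(2 + 6)) = -39*(31 + (-9 - 24)/8) = -39*(31 + (⅛)*(-33)) = -39*(31 - 33/8) = -39*215/8 = -8385/8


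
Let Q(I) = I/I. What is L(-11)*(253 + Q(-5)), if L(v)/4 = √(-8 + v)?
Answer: 1016*I*√19 ≈ 4428.6*I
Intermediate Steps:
Q(I) = 1
L(v) = 4*√(-8 + v)
L(-11)*(253 + Q(-5)) = (4*√(-8 - 11))*(253 + 1) = (4*√(-19))*254 = (4*(I*√19))*254 = (4*I*√19)*254 = 1016*I*√19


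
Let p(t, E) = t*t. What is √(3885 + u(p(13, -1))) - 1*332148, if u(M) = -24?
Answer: -332148 + 3*√429 ≈ -3.3209e+5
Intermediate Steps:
p(t, E) = t²
√(3885 + u(p(13, -1))) - 1*332148 = √(3885 - 24) - 1*332148 = √3861 - 332148 = 3*√429 - 332148 = -332148 + 3*√429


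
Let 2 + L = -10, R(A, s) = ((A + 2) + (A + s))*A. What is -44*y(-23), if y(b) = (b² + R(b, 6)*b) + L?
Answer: 861740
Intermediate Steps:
R(A, s) = A*(2 + s + 2*A) (R(A, s) = ((2 + A) + (A + s))*A = (2 + s + 2*A)*A = A*(2 + s + 2*A))
L = -12 (L = -2 - 10 = -12)
y(b) = -12 + b² + b²*(8 + 2*b) (y(b) = (b² + (b*(2 + 6 + 2*b))*b) - 12 = (b² + (b*(8 + 2*b))*b) - 12 = (b² + b²*(8 + 2*b)) - 12 = -12 + b² + b²*(8 + 2*b))
-44*y(-23) = -44*(-12 + 2*(-23)³ + 9*(-23)²) = -44*(-12 + 2*(-12167) + 9*529) = -44*(-12 - 24334 + 4761) = -44*(-19585) = 861740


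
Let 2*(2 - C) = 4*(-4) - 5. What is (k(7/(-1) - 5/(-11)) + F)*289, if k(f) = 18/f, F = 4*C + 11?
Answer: 67337/4 ≈ 16834.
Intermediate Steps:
C = 25/2 (C = 2 - (4*(-4) - 5)/2 = 2 - (-16 - 5)/2 = 2 - ½*(-21) = 2 + 21/2 = 25/2 ≈ 12.500)
F = 61 (F = 4*(25/2) + 11 = 50 + 11 = 61)
(k(7/(-1) - 5/(-11)) + F)*289 = (18/(7/(-1) - 5/(-11)) + 61)*289 = (18/(7*(-1) - 5*(-1/11)) + 61)*289 = (18/(-7 + 5/11) + 61)*289 = (18/(-72/11) + 61)*289 = (18*(-11/72) + 61)*289 = (-11/4 + 61)*289 = (233/4)*289 = 67337/4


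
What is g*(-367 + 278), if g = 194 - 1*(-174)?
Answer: -32752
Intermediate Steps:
g = 368 (g = 194 + 174 = 368)
g*(-367 + 278) = 368*(-367 + 278) = 368*(-89) = -32752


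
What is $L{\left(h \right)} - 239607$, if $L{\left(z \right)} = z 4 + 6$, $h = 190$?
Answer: $-238841$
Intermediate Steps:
$L{\left(z \right)} = 6 + 4 z$ ($L{\left(z \right)} = 4 z + 6 = 6 + 4 z$)
$L{\left(h \right)} - 239607 = \left(6 + 4 \cdot 190\right) - 239607 = \left(6 + 760\right) - 239607 = 766 - 239607 = -238841$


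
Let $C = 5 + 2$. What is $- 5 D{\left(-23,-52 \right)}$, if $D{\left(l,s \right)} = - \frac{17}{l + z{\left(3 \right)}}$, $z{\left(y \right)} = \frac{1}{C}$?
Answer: $- \frac{119}{32} \approx -3.7188$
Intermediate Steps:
$C = 7$
$z{\left(y \right)} = \frac{1}{7}$
$D{\left(l,s \right)} = - \frac{17}{\frac{1}{7} + l}$ ($D{\left(l,s \right)} = - \frac{17}{l + \frac{1}{7}} = - \frac{17}{\frac{1}{7} + l}$)
$- 5 D{\left(-23,-52 \right)} = - 5 \left(- \frac{119}{1 + 7 \left(-23\right)}\right) = - 5 \left(- \frac{119}{1 - 161}\right) = - 5 \left(- \frac{119}{-160}\right) = - 5 \left(\left(-119\right) \left(- \frac{1}{160}\right)\right) = \left(-5\right) \frac{119}{160} = - \frac{119}{32}$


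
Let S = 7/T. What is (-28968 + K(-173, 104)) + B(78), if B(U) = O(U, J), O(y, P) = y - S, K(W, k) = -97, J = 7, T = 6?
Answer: -173929/6 ≈ -28988.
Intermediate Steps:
S = 7/6 ≈ 1.1667
O(y, P) = -7/6 + y (O(y, P) = y - 1*7/6 = y - 7/6 = -7/6 + y)
B(U) = -7/6 + U
(-28968 + K(-173, 104)) + B(78) = (-28968 - 97) + (-7/6 + 78) = -29065 + 461/6 = -173929/6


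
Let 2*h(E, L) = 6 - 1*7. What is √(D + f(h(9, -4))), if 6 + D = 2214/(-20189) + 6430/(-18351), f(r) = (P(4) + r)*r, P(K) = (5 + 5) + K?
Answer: 5*I*√32235256457618123/246992226 ≈ 3.6346*I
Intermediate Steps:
h(E, L) = -½ (h(E, L) = (6 - 1*7)/2 = (6 - 7)/2 = (½)*(-1) = -½)
P(K) = 10 + K
f(r) = r*(14 + r) (f(r) = ((10 + 4) + r)*r = (14 + r)*r = r*(14 + r))
D = -2393374418/370488339 (D = -6 + (2214/(-20189) + 6430/(-18351)) = -6 + (2214*(-1/20189) + 6430*(-1/18351)) = -6 + (-2214/20189 - 6430/18351) = -6 - 170444384/370488339 = -2393374418/370488339 ≈ -6.4601)
√(D + f(h(9, -4))) = √(-2393374418/370488339 - (14 - ½)/2) = √(-2393374418/370488339 - ½*27/2) = √(-2393374418/370488339 - 27/4) = √(-19576682825/1481953356) = 5*I*√32235256457618123/246992226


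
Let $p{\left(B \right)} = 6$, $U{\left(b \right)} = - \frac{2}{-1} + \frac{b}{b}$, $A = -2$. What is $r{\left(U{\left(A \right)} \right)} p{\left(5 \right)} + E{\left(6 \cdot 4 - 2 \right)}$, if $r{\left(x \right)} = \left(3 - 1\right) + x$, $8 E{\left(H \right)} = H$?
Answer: $\frac{131}{4} \approx 32.75$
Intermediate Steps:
$U{\left(b \right)} = 3$ ($U{\left(b \right)} = \left(-2\right) \left(-1\right) + 1 = 2 + 1 = 3$)
$E{\left(H \right)} = \frac{H}{8}$
$r{\left(x \right)} = 2 + x$
$r{\left(U{\left(A \right)} \right)} p{\left(5 \right)} + E{\left(6 \cdot 4 - 2 \right)} = \left(2 + 3\right) 6 + \frac{6 \cdot 4 - 2}{8} = 5 \cdot 6 + \frac{24 - 2}{8} = 30 + \frac{1}{8} \cdot 22 = 30 + \frac{11}{4} = \frac{131}{4}$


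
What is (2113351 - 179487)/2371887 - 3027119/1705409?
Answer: -3881955133177/4045037436783 ≈ -0.95968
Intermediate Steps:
(2113351 - 179487)/2371887 - 3027119/1705409 = 1933864*(1/2371887) - 3027119*1/1705409 = 1933864/2371887 - 3027119/1705409 = -3881955133177/4045037436783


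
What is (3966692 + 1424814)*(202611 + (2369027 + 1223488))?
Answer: 20461444599756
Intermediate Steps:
(3966692 + 1424814)*(202611 + (2369027 + 1223488)) = 5391506*(202611 + 3592515) = 5391506*3795126 = 20461444599756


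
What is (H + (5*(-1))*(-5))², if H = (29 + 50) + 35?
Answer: 19321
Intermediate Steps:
H = 114 (H = 79 + 35 = 114)
(H + (5*(-1))*(-5))² = (114 + (5*(-1))*(-5))² = (114 - 5*(-5))² = (114 + 25)² = 139² = 19321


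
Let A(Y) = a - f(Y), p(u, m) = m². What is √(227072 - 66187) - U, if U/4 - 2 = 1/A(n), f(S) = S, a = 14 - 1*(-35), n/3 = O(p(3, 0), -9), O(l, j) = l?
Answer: -396/49 + √160885 ≈ 393.02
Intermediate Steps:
n = 0 (n = 3*0² = 3*0 = 0)
a = 49 (a = 14 + 35 = 49)
A(Y) = 49 - Y
U = 396/49 (U = 8 + 4/(49 - 1*0) = 8 + 4/(49 + 0) = 8 + 4/49 = 396/49 ≈ 8.0816)
√(227072 - 66187) - U = √(227072 - 66187) - 1*396/49 = √160885 - 396/49 = -396/49 + √160885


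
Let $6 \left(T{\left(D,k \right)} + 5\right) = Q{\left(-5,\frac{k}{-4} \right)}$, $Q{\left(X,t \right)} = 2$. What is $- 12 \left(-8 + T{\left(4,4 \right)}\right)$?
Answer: $152$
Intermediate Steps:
$T{\left(D,k \right)} = - \frac{14}{3}$ ($T{\left(D,k \right)} = -5 + \frac{1}{6} \cdot 2 = -5 + \frac{1}{3} = - \frac{14}{3}$)
$- 12 \left(-8 + T{\left(4,4 \right)}\right) = - 12 \left(-8 - \frac{14}{3}\right) = \left(-12\right) \left(- \frac{38}{3}\right) = 152$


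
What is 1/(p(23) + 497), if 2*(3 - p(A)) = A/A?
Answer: 2/999 ≈ 0.0020020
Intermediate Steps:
p(A) = 5/2 (p(A) = 3 - A/(2*A) = 3 - ½*1 = 3 - ½ = 5/2)
1/(p(23) + 497) = 1/(5/2 + 497) = 1/(999/2) = 2/999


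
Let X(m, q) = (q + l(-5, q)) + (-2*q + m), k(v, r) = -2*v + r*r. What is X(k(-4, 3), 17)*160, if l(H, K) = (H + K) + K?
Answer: 4640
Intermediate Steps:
k(v, r) = r² - 2*v (k(v, r) = -2*v + r² = r² - 2*v)
l(H, K) = H + 2*K
X(m, q) = -5 + m + q (X(m, q) = (q + (-5 + 2*q)) + (-2*q + m) = (-5 + 3*q) + (m - 2*q) = -5 + m + q)
X(k(-4, 3), 17)*160 = (-5 + (3² - 2*(-4)) + 17)*160 = (-5 + (9 + 8) + 17)*160 = (-5 + 17 + 17)*160 = 29*160 = 4640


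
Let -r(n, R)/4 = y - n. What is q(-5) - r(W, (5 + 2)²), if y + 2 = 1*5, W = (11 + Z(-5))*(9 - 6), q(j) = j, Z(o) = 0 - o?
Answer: -185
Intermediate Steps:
Z(o) = -o
W = 48 (W = (11 - 1*(-5))*(9 - 6) = (11 + 5)*3 = 16*3 = 48)
y = 3 (y = -2 + 1*5 = -2 + 5 = 3)
r(n, R) = -12 + 4*n (r(n, R) = -4*(3 - n) = -12 + 4*n)
q(-5) - r(W, (5 + 2)²) = -5 - (-12 + 4*48) = -5 - (-12 + 192) = -5 - 1*180 = -5 - 180 = -185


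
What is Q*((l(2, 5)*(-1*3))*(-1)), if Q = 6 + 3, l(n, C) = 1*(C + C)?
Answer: 270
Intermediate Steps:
l(n, C) = 2*C (l(n, C) = 1*(2*C) = 2*C)
Q = 9
Q*((l(2, 5)*(-1*3))*(-1)) = 9*(((2*5)*(-1*3))*(-1)) = 9*((10*(-3))*(-1)) = 9*(-30*(-1)) = 9*30 = 270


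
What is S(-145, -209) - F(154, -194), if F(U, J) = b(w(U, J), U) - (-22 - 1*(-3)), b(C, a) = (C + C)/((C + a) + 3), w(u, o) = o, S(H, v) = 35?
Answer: 204/37 ≈ 5.5135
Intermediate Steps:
b(C, a) = 2*C/(3 + C + a) (b(C, a) = (2*C)/(3 + C + a) = 2*C/(3 + C + a))
F(U, J) = 19 + 2*J/(3 + J + U) (F(U, J) = 2*J/(3 + J + U) - (-22 - 1*(-3)) = 2*J/(3 + J + U) - (-22 + 3) = 2*J/(3 + J + U) - 1*(-19) = 2*J/(3 + J + U) + 19 = 19 + 2*J/(3 + J + U))
S(-145, -209) - F(154, -194) = 35 - (57 + 19*154 + 21*(-194))/(3 - 194 + 154) = 35 - (57 + 2926 - 4074)/(-37) = 35 - (-1)*(-1091)/37 = 35 - 1*1091/37 = 35 - 1091/37 = 204/37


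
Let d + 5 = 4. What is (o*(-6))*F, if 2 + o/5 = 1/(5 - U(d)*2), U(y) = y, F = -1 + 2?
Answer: 390/7 ≈ 55.714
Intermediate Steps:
F = 1
d = -1 (d = -5 + 4 = -1)
o = -65/7 (o = -10 + 5/(5 - 1*(-1)*2) = -10 + 5/(5 + 1*2) = -10 + 5/(5 + 2) = -10 + 5/7 = -65/7 ≈ -9.2857)
(o*(-6))*F = -65/7*(-6)*1 = (390/7)*1 = 390/7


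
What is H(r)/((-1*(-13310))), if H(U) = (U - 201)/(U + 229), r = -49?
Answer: -5/47916 ≈ -0.00010435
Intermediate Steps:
H(U) = (-201 + U)/(229 + U)
H(r)/((-1*(-13310))) = ((-201 - 49)/(229 - 49))/((-1*(-13310))) = (-250/180)/13310 = ((1/180)*(-250))*(1/13310) = -25/18*1/13310 = -5/47916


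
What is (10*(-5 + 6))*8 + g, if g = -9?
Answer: 71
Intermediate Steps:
(10*(-5 + 6))*8 + g = (10*(-5 + 6))*8 - 9 = (10*1)*8 - 9 = 10*8 - 9 = 80 - 9 = 71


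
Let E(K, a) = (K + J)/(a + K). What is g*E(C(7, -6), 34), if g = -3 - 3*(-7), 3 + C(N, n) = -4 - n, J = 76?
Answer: 450/11 ≈ 40.909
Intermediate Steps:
C(N, n) = -7 - n (C(N, n) = -3 + (-4 - n) = -7 - n)
E(K, a) = (76 + K)/(K + a) (E(K, a) = (K + 76)/(a + K) = (76 + K)/(K + a))
g = 18 (g = -3 + 21 = 18)
g*E(C(7, -6), 34) = 18*((76 + (-7 - 1*(-6)))/((-7 - 1*(-6)) + 34)) = 18*((76 + (-7 + 6))/((-7 + 6) + 34)) = 18*((76 - 1)/(-1 + 34)) = 18*(75/33) = 18*((1/33)*75) = 18*(25/11) = 450/11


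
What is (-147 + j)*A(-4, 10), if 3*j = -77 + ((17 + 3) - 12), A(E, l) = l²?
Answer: -17000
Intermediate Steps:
j = -23 (j = (-77 + ((17 + 3) - 12))/3 = (-77 + (20 - 12))/3 = (-77 + 8)/3 = (⅓)*(-69) = -23)
(-147 + j)*A(-4, 10) = (-147 - 23)*10² = -170*100 = -17000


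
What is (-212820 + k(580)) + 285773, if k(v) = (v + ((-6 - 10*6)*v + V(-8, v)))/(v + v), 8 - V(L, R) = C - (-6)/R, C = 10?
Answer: 24530455617/336400 ≈ 72921.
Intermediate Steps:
V(L, R) = -2 - 6/R (V(L, R) = 8 - (10 - (-6)/R) = 8 - (10 + 6/R) = 8 + (-10 - 6/R) = -2 - 6/R)
k(v) = (-2 - 65*v - 6/v)/(2*v) (k(v) = (v + ((-6 - 10*6)*v + (-2 - 6/v)))/(v + v) = (v + ((-6 - 60)*v + (-2 - 6/v)))/((2*v)) = (v + (-66*v + (-2 - 6/v)))*(1/(2*v)) = (v + (-2 - 66*v - 6/v))*(1/(2*v)) = (-2 - 65*v - 6/v)*(1/(2*v)) = (-2 - 65*v - 6/v)/(2*v))
(-212820 + k(580)) + 285773 = (-212820 + (-65/2 - 1/580 - 3/580²)) + 285773 = (-212820 + (-65/2 - 1*1/580 - 3*1/336400)) + 285773 = (-212820 + (-65/2 - 1/580 - 3/336400)) + 285773 = (-212820 - 10933583/336400) + 285773 = -71603581583/336400 + 285773 = 24530455617/336400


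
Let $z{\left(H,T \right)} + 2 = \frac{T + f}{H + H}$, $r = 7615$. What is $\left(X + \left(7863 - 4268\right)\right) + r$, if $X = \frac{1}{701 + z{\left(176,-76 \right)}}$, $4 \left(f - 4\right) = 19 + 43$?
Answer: $\frac{5515130134}{491983} \approx 11210.0$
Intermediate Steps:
$f = \frac{39}{2}$ ($f = 4 + \frac{19 + 43}{4} = 4 + \frac{1}{4} \cdot 62 = 4 + \frac{31}{2} = \frac{39}{2} \approx 19.5$)
$z{\left(H,T \right)} = -2 + \frac{\frac{39}{2} + T}{2 H}$ ($z{\left(H,T \right)} = -2 + \frac{T + \frac{39}{2}}{H + H} = -2 + \frac{\frac{39}{2} + T}{2 H}$)
$X = \frac{704}{491983}$ ($X = \frac{1}{701 + \frac{39 - 1408 + 2 \left(-76\right)}{4 \cdot 176}} = \frac{1}{701 + \frac{1}{4} \cdot \frac{1}{176} \left(39 - 1408 - 152\right)} = \frac{1}{701 + \frac{1}{4} \cdot \frac{1}{176} \left(-1521\right)} = \frac{1}{701 - \frac{1521}{704}} = \frac{1}{\frac{491983}{704}} = \frac{704}{491983} \approx 0.0014309$)
$\left(X + \left(7863 - 4268\right)\right) + r = \left(\frac{704}{491983} + \left(7863 - 4268\right)\right) + 7615 = \left(\frac{704}{491983} + 3595\right) + 7615 = \frac{1768679589}{491983} + 7615 = \frac{5515130134}{491983}$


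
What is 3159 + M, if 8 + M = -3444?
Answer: -293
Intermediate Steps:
M = -3452 (M = -8 - 3444 = -3452)
3159 + M = 3159 - 3452 = -293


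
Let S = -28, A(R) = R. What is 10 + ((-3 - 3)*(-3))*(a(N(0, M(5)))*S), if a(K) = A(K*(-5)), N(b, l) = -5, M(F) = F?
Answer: -12590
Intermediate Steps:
a(K) = -5*K (a(K) = K*(-5) = -5*K)
10 + ((-3 - 3)*(-3))*(a(N(0, M(5)))*S) = 10 + ((-3 - 3)*(-3))*(-5*(-5)*(-28)) = 10 + (-6*(-3))*(25*(-28)) = 10 + 18*(-700) = 10 - 12600 = -12590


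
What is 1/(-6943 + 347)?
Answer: -1/6596 ≈ -0.00015161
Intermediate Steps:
1/(-6943 + 347) = 1/(-6596) = -1/6596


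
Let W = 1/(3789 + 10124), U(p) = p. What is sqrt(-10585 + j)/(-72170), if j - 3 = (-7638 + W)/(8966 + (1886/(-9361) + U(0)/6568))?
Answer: -I*sqrt(6819476967473489211966810)/1832022821693400 ≈ -0.0014254*I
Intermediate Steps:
W = 1/13913 ≈ 7.1875e-5
j = 109058080469/50769650040 (j = 3 + (-7638 + 1/13913)/(8966 + (1886/(-9361) + 0/6568)) = 3 - 106267493/(13913*(8966 + (1886*(-1/9361) + 0*(1/6568)))) = 3 - 106267493/(13913*(8966 + (-82/407 + 0))) = 3 - 106267493/(13913*(8966 - 82/407)) = 3 - 106267493/(13913*3649080/407) = 3 - 106267493/13913*407/3649080 = 3 - 43250869651/50769650040 = 109058080469/50769650040 ≈ 2.1481)
sqrt(-10585 + j)/(-72170) = sqrt(-10585 + 109058080469/50769650040)/(-72170) = sqrt(-537287687592931/50769650040)*(-1/72170) = (I*sqrt(6819476967473489211966810)/25384825020)*(-1/72170) = -I*sqrt(6819476967473489211966810)/1832022821693400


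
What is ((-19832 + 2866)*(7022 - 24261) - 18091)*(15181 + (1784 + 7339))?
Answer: 7107918262032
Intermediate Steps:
((-19832 + 2866)*(7022 - 24261) - 18091)*(15181 + (1784 + 7339)) = (-16966*(-17239) - 18091)*(15181 + 9123) = (292476874 - 18091)*24304 = 292458783*24304 = 7107918262032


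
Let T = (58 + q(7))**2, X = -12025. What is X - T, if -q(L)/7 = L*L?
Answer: -93250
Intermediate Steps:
q(L) = -7*L**2 (q(L) = -7*L*L = -7*L**2)
T = 81225 (T = (58 - 7*7**2)**2 = (58 - 7*49)**2 = (58 - 343)**2 = (-285)**2 = 81225)
X - T = -12025 - 1*81225 = -12025 - 81225 = -93250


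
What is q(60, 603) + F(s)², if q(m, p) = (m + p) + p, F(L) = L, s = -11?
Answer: 1387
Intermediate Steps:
q(m, p) = m + 2*p
q(60, 603) + F(s)² = (60 + 2*603) + (-11)² = (60 + 1206) + 121 = 1266 + 121 = 1387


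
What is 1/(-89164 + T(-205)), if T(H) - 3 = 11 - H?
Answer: -1/88945 ≈ -1.1243e-5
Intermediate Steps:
T(H) = 14 - H (T(H) = 3 + (11 - H) = 14 - H)
1/(-89164 + T(-205)) = 1/(-89164 + (14 - 1*(-205))) = 1/(-89164 + (14 + 205)) = 1/(-89164 + 219) = 1/(-88945) = -1/88945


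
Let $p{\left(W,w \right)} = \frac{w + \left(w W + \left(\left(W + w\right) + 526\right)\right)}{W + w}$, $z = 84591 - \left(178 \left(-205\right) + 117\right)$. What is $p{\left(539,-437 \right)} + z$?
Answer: $\frac{6051488}{51} \approx 1.1866 \cdot 10^{5}$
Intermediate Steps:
$z = 120964$ ($z = 84591 - \left(-36490 + 117\right) = 84591 - -36373 = 84591 + 36373 = 120964$)
$p{\left(W,w \right)} = \frac{526 + W + 2 w + W w}{W + w}$ ($p{\left(W,w \right)} = \frac{w + \left(W w + \left(526 + W + w\right)\right)}{W + w} = \frac{w + \left(526 + W + w + W w\right)}{W + w} = \frac{526 + W + 2 w + W w}{W + w}$)
$p{\left(539,-437 \right)} + z = \frac{526 + 539 + 2 \left(-437\right) + 539 \left(-437\right)}{539 - 437} + 120964 = \frac{526 + 539 - 874 - 235543}{102} + 120964 = \frac{1}{102} \left(-235352\right) + 120964 = - \frac{117676}{51} + 120964 = \frac{6051488}{51}$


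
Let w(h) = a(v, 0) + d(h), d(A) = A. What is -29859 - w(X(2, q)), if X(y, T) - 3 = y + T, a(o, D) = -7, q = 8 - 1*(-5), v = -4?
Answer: -29870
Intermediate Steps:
q = 13 (q = 8 + 5 = 13)
X(y, T) = 3 + T + y (X(y, T) = 3 + (y + T) = 3 + (T + y) = 3 + T + y)
w(h) = -7 + h
-29859 - w(X(2, q)) = -29859 - (-7 + (3 + 13 + 2)) = -29859 - (-7 + 18) = -29859 - 1*11 = -29859 - 11 = -29870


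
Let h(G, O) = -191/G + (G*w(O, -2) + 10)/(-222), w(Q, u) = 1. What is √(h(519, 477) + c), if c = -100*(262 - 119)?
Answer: I*√2344095065234/12802 ≈ 119.59*I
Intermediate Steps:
h(G, O) = -5/111 - 191/G - G/222 (h(G, O) = -191/G + (G*1 + 10)/(-222) = -191/G + (G + 10)*(-1/222) = -191/G + (10 + G)*(-1/222) = -191/G + (-5/111 - G/222) = -5/111 - 191/G - G/222)
c = -14300 (c = -100*143 = -14300)
√(h(519, 477) + c) = √((1/222)*(-42402 - 1*519*(10 + 519))/519 - 14300) = √((1/222)*(1/519)*(-42402 - 1*519*529) - 14300) = √((1/222)*(1/519)*(-42402 - 274551) - 14300) = √((1/222)*(1/519)*(-316953) - 14300) = √(-35217/12802 - 14300) = √(-183103817/12802) = I*√2344095065234/12802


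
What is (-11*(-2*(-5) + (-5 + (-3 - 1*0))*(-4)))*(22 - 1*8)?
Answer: -6468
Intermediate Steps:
(-11*(-2*(-5) + (-5 + (-3 - 1*0))*(-4)))*(22 - 1*8) = (-11*(10 + (-5 + (-3 + 0))*(-4)))*(22 - 8) = -11*(10 + (-5 - 3)*(-4))*14 = -11*(10 - 8*(-4))*14 = -11*(10 + 32)*14 = -11*42*14 = -462*14 = -6468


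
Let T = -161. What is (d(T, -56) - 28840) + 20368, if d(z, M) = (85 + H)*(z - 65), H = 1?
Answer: -27908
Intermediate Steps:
d(z, M) = -5590 + 86*z (d(z, M) = (85 + 1)*(z - 65) = 86*(-65 + z) = -5590 + 86*z)
(d(T, -56) - 28840) + 20368 = ((-5590 + 86*(-161)) - 28840) + 20368 = ((-5590 - 13846) - 28840) + 20368 = (-19436 - 28840) + 20368 = -48276 + 20368 = -27908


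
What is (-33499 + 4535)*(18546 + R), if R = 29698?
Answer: -1397339216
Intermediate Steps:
(-33499 + 4535)*(18546 + R) = (-33499 + 4535)*(18546 + 29698) = -28964*48244 = -1397339216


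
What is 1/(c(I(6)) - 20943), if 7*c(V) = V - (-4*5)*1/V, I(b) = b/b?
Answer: -1/20940 ≈ -4.7755e-5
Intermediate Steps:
I(b) = 1
c(V) = V/7 + 20/(7*V) (c(V) = (V - (-4*5)*1/V)/7 = (V - (-20)/V)/7 = (V + 20/V)/7 = V/7 + 20/(7*V))
1/(c(I(6)) - 20943) = 1/((⅐)*(20 + 1²)/1 - 20943) = 1/((⅐)*1*(20 + 1) - 20943) = 1/((⅐)*1*21 - 20943) = 1/(3 - 20943) = 1/(-20940) = -1/20940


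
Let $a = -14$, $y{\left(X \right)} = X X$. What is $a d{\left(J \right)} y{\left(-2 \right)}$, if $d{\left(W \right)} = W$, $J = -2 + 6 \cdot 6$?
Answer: $-1904$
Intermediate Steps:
$y{\left(X \right)} = X^{2}$
$J = 34$ ($J = -2 + 36 = 34$)
$a d{\left(J \right)} y{\left(-2 \right)} = \left(-14\right) 34 \left(-2\right)^{2} = \left(-476\right) 4 = -1904$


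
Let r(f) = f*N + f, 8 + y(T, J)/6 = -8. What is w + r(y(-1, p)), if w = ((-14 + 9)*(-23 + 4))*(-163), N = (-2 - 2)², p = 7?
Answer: -17117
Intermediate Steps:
N = 16 (N = (-4)² = 16)
y(T, J) = -96 (y(T, J) = -48 + 6*(-8) = -48 - 48 = -96)
r(f) = 17*f (r(f) = f*16 + f = 16*f + f = 17*f)
w = -15485 (w = -5*(-19)*(-163) = 95*(-163) = -15485)
w + r(y(-1, p)) = -15485 + 17*(-96) = -15485 - 1632 = -17117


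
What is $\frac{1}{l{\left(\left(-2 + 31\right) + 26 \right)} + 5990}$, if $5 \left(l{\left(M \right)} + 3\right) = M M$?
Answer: $\frac{1}{6592} \approx 0.0001517$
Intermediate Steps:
$l{\left(M \right)} = -3 + \frac{M^{2}}{5}$ ($l{\left(M \right)} = -3 + \frac{M M}{5} = -3 + \frac{M^{2}}{5}$)
$\frac{1}{l{\left(\left(-2 + 31\right) + 26 \right)} + 5990} = \frac{1}{\left(-3 + \frac{\left(\left(-2 + 31\right) + 26\right)^{2}}{5}\right) + 5990} = \frac{1}{\left(-3 + \frac{\left(29 + 26\right)^{2}}{5}\right) + 5990} = \frac{1}{\left(-3 + \frac{55^{2}}{5}\right) + 5990} = \frac{1}{\left(-3 + \frac{1}{5} \cdot 3025\right) + 5990} = \frac{1}{\left(-3 + 605\right) + 5990} = \frac{1}{602 + 5990} = \frac{1}{6592}$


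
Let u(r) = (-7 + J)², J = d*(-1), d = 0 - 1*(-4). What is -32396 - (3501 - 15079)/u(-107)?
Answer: -3908338/121 ≈ -32300.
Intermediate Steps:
d = 4 (d = 0 + 4 = 4)
J = -4 (J = 4*(-1) = -4)
u(r) = 121 (u(r) = (-7 - 4)² = (-11)² = 121)
-32396 - (3501 - 15079)/u(-107) = -32396 - (3501 - 15079)/121 = -32396 - (-11578)/121 = -32396 - 1*(-11578/121) = -32396 + 11578/121 = -3908338/121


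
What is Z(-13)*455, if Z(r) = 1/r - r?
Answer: 5880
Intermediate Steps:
Z(-13)*455 = (1/(-13) - 1*(-13))*455 = (-1/13 + 13)*455 = (168/13)*455 = 5880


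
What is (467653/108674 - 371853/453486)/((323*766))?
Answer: 14305277953/1016107325984146 ≈ 1.4079e-5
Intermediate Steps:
(467653/108674 - 371853/453486)/((323*766)) = (467653*(1/108674) - 371853*1/453486)/247418 = (467653/108674 - 123951/151162)*(1/247418) = (14305277953/4106844797)*(1/247418) = 14305277953/1016107325984146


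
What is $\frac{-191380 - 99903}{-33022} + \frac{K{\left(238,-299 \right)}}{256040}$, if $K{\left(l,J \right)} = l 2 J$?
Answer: $\frac{4367517262}{528434555} \approx 8.265$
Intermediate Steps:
$K{\left(l,J \right)} = 2 J l$ ($K{\left(l,J \right)} = 2 l J = 2 J l$)
$\frac{-191380 - 99903}{-33022} + \frac{K{\left(238,-299 \right)}}{256040} = \frac{-191380 - 99903}{-33022} + \frac{2 \left(-299\right) 238}{256040} = \left(-291283\right) \left(- \frac{1}{33022}\right) - \frac{35581}{64010} = \frac{291283}{33022} - \frac{35581}{64010} = \frac{4367517262}{528434555}$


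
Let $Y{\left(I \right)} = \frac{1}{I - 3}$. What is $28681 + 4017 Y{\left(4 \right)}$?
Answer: $32698$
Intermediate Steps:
$Y{\left(I \right)} = \frac{1}{-3 + I}$
$28681 + 4017 Y{\left(4 \right)} = 28681 + \frac{4017}{-3 + 4} = 28681 + \frac{4017}{1} = 28681 + 4017 \cdot 1 = 28681 + 4017 = 32698$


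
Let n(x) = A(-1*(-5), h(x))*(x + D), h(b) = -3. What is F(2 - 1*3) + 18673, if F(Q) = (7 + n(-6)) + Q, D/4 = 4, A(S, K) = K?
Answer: 18649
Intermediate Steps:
D = 16 (D = 4*4 = 16)
n(x) = -48 - 3*x (n(x) = -3*(x + 16) = -3*(16 + x) = -48 - 3*x)
F(Q) = -23 + Q (F(Q) = (7 + (-48 - 3*(-6))) + Q = (7 + (-48 + 18)) + Q = (7 - 30) + Q = -23 + Q)
F(2 - 1*3) + 18673 = (-23 + (2 - 1*3)) + 18673 = (-23 + (2 - 3)) + 18673 = (-23 - 1) + 18673 = -24 + 18673 = 18649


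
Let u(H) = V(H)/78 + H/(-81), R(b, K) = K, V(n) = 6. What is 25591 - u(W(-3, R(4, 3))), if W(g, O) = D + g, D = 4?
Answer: 26947255/1053 ≈ 25591.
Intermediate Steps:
W(g, O) = 4 + g
u(H) = 1/13 - H/81 (u(H) = 6/78 + H/(-81) = 6*(1/78) + H*(-1/81) = 1/13 - H/81)
25591 - u(W(-3, R(4, 3))) = 25591 - (1/13 - (4 - 3)/81) = 25591 - (1/13 - 1/81*1) = 25591 - (1/13 - 1/81) = 25591 - 1*68/1053 = 25591 - 68/1053 = 26947255/1053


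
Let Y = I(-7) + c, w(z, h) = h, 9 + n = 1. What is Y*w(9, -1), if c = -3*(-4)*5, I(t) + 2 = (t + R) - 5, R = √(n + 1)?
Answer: -46 - I*√7 ≈ -46.0 - 2.6458*I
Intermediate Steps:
n = -8 (n = -9 + 1 = -8)
R = I*√7 (R = √(-8 + 1) = √(-7) = I*√7 ≈ 2.6458*I)
I(t) = -7 + t + I*√7 (I(t) = -2 + ((t + I*√7) - 5) = -2 + (-5 + t + I*√7) = -7 + t + I*√7)
c = 60 (c = 12*5 = 60)
Y = 46 + I*√7 (Y = (-7 - 7 + I*√7) + 60 = (-14 + I*√7) + 60 = 46 + I*√7 ≈ 46.0 + 2.6458*I)
Y*w(9, -1) = (46 + I*√7)*(-1) = -46 - I*√7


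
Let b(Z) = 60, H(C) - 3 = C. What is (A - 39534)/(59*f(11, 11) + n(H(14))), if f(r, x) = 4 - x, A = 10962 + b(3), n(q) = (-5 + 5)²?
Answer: 28512/413 ≈ 69.036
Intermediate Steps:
H(C) = 3 + C
n(q) = 0 (n(q) = 0² = 0)
A = 11022 (A = 10962 + 60 = 11022)
(A - 39534)/(59*f(11, 11) + n(H(14))) = (11022 - 39534)/(59*(4 - 1*11) + 0) = -28512/(59*(4 - 11) + 0) = -28512/(59*(-7) + 0) = -28512/(-413 + 0) = -28512/(-413) = -28512*(-1/413) = 28512/413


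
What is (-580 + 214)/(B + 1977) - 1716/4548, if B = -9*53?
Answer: -58869/94750 ≈ -0.62131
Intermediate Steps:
B = -477
(-580 + 214)/(B + 1977) - 1716/4548 = (-580 + 214)/(-477 + 1977) - 1716/4548 = -366/1500 - 1716/4548 = -366*1/1500 - 1*143/379 = -61/250 - 143/379 = -58869/94750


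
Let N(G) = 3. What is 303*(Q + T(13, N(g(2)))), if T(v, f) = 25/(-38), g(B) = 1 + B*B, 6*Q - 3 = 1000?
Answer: 958591/19 ≈ 50452.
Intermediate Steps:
Q = 1003/6 (Q = ½ + (⅙)*1000 = ½ + 500/3 = 1003/6 ≈ 167.17)
g(B) = 1 + B²
T(v, f) = -25/38 (T(v, f) = 25*(-1/38) = -25/38)
303*(Q + T(13, N(g(2)))) = 303*(1003/6 - 25/38) = 303*(9491/57) = 958591/19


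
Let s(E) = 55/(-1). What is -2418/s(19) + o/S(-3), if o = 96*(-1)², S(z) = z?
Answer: 658/55 ≈ 11.964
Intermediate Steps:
s(E) = -55 (s(E) = 55*(-1) = -55)
o = 96 (o = 96*1 = 96)
-2418/s(19) + o/S(-3) = -2418/(-55) + 96/(-3) = -2418*(-1/55) + 96*(-⅓) = 2418/55 - 32 = 658/55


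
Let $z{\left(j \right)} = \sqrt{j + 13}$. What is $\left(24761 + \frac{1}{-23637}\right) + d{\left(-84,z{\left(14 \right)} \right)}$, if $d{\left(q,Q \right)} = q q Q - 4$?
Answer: $\frac{585181208}{23637} + 21168 \sqrt{3} \approx 61421.0$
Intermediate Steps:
$z{\left(j \right)} = \sqrt{13 + j}$
$d{\left(q,Q \right)} = -4 + Q q^{2}$ ($d{\left(q,Q \right)} = q^{2} Q - 4 = Q q^{2} - 4 = -4 + Q q^{2}$)
$\left(24761 + \frac{1}{-23637}\right) + d{\left(-84,z{\left(14 \right)} \right)} = \left(24761 + \frac{1}{-23637}\right) - \left(4 - \sqrt{13 + 14} \left(-84\right)^{2}\right) = \left(24761 - \frac{1}{23637}\right) - \left(4 - \sqrt{27} \cdot 7056\right) = \frac{585275756}{23637} - \left(4 - 3 \sqrt{3} \cdot 7056\right) = \frac{585275756}{23637} - \left(4 - 21168 \sqrt{3}\right) = \frac{585181208}{23637} + 21168 \sqrt{3}$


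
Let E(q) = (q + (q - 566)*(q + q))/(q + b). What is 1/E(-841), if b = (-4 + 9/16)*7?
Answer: -13841/37851728 ≈ -0.00036566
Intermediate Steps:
b = -385/16 (b = (-4 + 9*(1/16))*7 = (-4 + 9/16)*7 = -55/16*7 = -385/16 ≈ -24.063)
E(q) = (q + 2*q*(-566 + q))/(-385/16 + q) (E(q) = (q + (q - 566)*(q + q))/(q - 385/16) = (q + (-566 + q)*(2*q))/(-385/16 + q) = (q + 2*q*(-566 + q))/(-385/16 + q))
1/E(-841) = 1/(16*(-841)*(-1131 + 2*(-841))/(-385 + 16*(-841))) = 1/(16*(-841)*(-1131 - 1682)/(-385 - 13456)) = 1/(16*(-841)*(-2813)/(-13841)) = 1/(16*(-841)*(-1/13841)*(-2813)) = 1/(-37851728/13841) = -13841/37851728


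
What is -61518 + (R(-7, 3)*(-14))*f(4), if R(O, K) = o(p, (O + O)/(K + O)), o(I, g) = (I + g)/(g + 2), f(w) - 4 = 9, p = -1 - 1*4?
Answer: -676152/11 ≈ -61468.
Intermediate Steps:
p = -5 (p = -1 - 4 = -5)
f(w) = 13 (f(w) = 4 + 9 = 13)
o(I, g) = (I + g)/(2 + g)
R(O, K) = (-5 + 2*O/(K + O))/(2 + 2*O/(K + O)) (R(O, K) = (-5 + (O + O)/(K + O))/(2 + (O + O)/(K + O)) = (-5 + (2*O)/(K + O))/(2 + (2*O)/(K + O)) = (-5 + 2*O/(K + O))/(2 + 2*O/(K + O)))
-61518 + (R(-7, 3)*(-14))*f(4) = -61518 + (((-5*3 - 3*(-7))/(2*(3 + 2*(-7))))*(-14))*13 = -61518 + (((-15 + 21)/(2*(3 - 14)))*(-14))*13 = -61518 + (((1/2)*6/(-11))*(-14))*13 = -61518 + (((1/2)*(-1/11)*6)*(-14))*13 = -61518 - 3/11*(-14)*13 = -61518 + (42/11)*13 = -61518 + 546/11 = -676152/11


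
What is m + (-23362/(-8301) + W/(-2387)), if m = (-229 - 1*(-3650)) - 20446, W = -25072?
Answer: -337077753409/19814487 ≈ -17012.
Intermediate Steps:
m = -17025 (m = (-229 + 3650) - 20446 = 3421 - 20446 = -17025)
m + (-23362/(-8301) + W/(-2387)) = -17025 + (-23362/(-8301) - 25072/(-2387)) = -17025 + (-23362*(-1/8301) - 25072*(-1/2387)) = -17025 + (23362/8301 + 25072/2387) = -17025 + 263887766/19814487 = -337077753409/19814487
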